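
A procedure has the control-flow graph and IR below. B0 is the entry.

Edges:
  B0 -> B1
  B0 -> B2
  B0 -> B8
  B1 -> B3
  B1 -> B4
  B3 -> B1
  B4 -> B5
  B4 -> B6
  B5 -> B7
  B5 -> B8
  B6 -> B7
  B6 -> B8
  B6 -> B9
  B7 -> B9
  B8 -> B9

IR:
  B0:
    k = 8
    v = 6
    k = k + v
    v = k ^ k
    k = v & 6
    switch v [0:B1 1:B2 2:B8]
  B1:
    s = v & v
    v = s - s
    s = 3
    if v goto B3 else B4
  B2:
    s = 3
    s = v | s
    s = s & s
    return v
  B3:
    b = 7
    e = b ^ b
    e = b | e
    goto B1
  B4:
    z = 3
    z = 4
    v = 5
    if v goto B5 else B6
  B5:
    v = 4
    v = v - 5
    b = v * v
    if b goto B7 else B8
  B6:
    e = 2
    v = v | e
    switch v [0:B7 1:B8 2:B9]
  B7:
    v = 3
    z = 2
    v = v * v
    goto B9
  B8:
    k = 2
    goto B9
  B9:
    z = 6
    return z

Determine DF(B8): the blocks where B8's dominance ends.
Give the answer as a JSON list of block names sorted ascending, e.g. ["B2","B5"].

Answer: ["B9"]

Working:
idom tree: B1←B0 B2←B0 B3←B1 B4←B1 B5←B4 B6←B4 B7←B4 B8←B0 B9←B0
Dom at joins:
  B1: preds {B0,B3}: {B0} ∩ {B0,B1,B3} = {B0}; idom=B0
  B7: preds {B5,B6}: {B0,B1,B4,B5} ∩ {B0,B1,B4,B6} = {B0,B1,B4}; idom=B4
  B8: preds {B0,B5,B6}: {B0} ∩ {B0,B1,B4,B5} ∩ {B0,B1,B4,B6} = {B0}; idom=B0
  B9: preds {B6,B7,B8}: {B0,B1,B4,B6} ∩ {B0,B1,B4,B7} ∩ {B0,B8} = {B0}; idom=B0

DF walk-up:
  join B1 pred B0: · stop@B0
  join B1 pred B3: B3→B1 stop@B0
  join B7 pred B5: B5 stop@B4
  join B7 pred B6: B6 stop@B4
  join B8 pred B0: · stop@B0
  join B8 pred B5: B5→B4→B1 stop@B0
  join B8 pred B6: B6→B4→B1 stop@B0
  join B9 pred B6: B6→B4→B1 stop@B0
  join B9 pred B7: B7→B4→B1 stop@B0
  join B9 pred B8: B8 stop@B0
  B0: DF=∅
  B1: DF={B1,B8,B9}
  B2: DF=∅
  B3: DF={B1}
  B4: DF={B8,B9}
  B5: DF={B7,B8}
  B6: DF={B7,B8,B9}
  B7: DF={B9}
  B8: DF={B9}
  B9: DF=∅

DF(B8) = ["B9"]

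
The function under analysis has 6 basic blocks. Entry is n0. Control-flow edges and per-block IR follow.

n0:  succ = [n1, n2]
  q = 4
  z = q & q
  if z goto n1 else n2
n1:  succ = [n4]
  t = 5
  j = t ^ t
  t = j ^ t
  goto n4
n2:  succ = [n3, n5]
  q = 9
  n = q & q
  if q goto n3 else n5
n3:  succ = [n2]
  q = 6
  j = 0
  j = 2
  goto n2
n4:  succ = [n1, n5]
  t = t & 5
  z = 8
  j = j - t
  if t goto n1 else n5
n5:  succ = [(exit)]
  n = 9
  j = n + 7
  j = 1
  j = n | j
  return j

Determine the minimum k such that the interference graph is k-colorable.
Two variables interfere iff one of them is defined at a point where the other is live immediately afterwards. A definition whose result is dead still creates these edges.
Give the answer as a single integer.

Answer: 3

Derivation:
def/use:
  n0: def={q,z} ue=∅
  n1: def={j,t} ue=∅
  n2: def={n,q} ue=∅
  n3: def={j,q} ue=∅
  n4: def={j,t,z} ue={j,t}
  n5: def={j,n} ue=∅

Backward fixpoint:
  live n0: ∅→∅
  live n1: ∅→{j,t}
  live n2: ∅→∅
  live n3: ∅→∅
  live n4: {j,t}→∅
  live n5: ∅→∅

Interference:
  j: {n,t,z}
  n: {j,q}
  q: {n}
  t: {j,z}
  z: {j,t}

Registers:
  lower bound: {j,t,z} mutually conflict ⇒ χ ≥ 3
  assign j→c0 n→c1 q→c0 t→c1 z→c2 — no edge inside a register ⇒ χ ≤ 3
  χ = 3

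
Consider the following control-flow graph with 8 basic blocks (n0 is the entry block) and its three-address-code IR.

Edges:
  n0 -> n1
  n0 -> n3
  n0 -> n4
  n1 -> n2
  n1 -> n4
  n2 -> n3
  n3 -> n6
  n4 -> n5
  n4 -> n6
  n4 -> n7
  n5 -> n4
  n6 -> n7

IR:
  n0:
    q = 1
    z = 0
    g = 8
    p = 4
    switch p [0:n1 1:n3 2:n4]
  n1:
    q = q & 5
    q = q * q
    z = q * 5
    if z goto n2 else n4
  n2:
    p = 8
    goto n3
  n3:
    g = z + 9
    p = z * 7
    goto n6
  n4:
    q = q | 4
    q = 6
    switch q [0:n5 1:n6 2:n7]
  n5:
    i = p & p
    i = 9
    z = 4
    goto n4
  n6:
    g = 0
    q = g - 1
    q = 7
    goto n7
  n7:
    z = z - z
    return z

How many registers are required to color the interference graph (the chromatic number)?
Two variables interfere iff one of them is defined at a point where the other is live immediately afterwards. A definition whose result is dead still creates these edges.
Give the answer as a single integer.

Answer: 3

Working:
Block summaries:
  n0: {g,p,q,z} / ∅
  n1: {q,z} / {q}
  n2: {p} / ∅
  n3: {g,p} / {z}
  n4: {q} / {q}
  n5: {i,z} / {p}
  n6: {g,q} / ∅
  n7: {z} / {z}

Live sets:
  live n0: ∅→{p,q,z}
  live n1: {p,q}→{p,q,z}
  live n2: {z}→{z}
  live n3: {z}→{z}
  live n4: {p,q,z}→{p,q,z}
  live n5: {p,q}→{p,q,z}
  live n6: {z}→{z}
  live n7: {z}→∅

Conflict graph:
  g — {q,z}
  i — {p,q}
  p — {i,q,z}
  q — {g,i,p,z}
  z — {g,p,q}

Registers:
  clique {g,q,z} ⇒ need ≥ 3
  3-colouring: r0={q}  r1={g,p}  r2={i,z}
  χ = 3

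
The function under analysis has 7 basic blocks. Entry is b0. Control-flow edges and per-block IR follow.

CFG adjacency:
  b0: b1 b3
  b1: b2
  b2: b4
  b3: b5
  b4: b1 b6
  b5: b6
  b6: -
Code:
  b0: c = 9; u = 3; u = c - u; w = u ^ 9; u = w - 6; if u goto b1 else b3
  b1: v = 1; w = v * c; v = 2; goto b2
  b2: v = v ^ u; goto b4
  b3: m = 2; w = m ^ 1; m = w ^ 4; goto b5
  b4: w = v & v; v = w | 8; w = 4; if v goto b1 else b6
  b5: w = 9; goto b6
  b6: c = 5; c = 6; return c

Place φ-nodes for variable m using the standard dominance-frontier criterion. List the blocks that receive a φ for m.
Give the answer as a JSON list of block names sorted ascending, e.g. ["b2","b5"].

Answer: ["b6"]

Analysis:
idom tree: b1←b0 b2←b1 b3←b0 b4←b2 b5←b3 b6←b0
Join-block Dom:
  b1: preds {b0,b4}: {b0} ∩ {b0,b1,b2,b4} = {b0}; idom=b0
  b6: preds {b4,b5}: {b0,b1,b2,b4} ∩ {b0,b3,b5} = {b0}; idom=b0

Frontier:
  b1←b0: walk · to b0
  b1←b4: walk b4→b2→b1 to b0
  b6←b4: walk b4→b2→b1 to b0
  b6←b5: walk b5→b3 to b0
  b0 → ∅
  b1 → {b1,b6}
  b2 → {b1,b6}
  b3 → {b6}
  b4 → {b1,b6}
  b5 → {b6}
  b6 → ∅

φ for m: defs {b3}
  DF⁺ = {b6}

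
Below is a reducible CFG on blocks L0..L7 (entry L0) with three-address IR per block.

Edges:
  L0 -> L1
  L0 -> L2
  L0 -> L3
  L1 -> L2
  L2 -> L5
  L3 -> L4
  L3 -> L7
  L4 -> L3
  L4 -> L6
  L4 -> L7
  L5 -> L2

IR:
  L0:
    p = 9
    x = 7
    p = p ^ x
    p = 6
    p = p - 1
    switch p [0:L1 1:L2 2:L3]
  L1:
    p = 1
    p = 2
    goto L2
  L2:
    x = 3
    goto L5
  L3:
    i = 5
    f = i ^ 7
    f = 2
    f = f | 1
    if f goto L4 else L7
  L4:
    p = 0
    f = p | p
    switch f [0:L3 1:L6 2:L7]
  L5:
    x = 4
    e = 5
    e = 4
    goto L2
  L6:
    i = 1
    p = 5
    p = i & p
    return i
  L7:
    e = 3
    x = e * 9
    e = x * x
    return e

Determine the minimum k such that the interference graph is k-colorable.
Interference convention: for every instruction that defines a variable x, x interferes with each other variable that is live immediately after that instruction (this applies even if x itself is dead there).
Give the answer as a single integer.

Per-block:
  L0 def {p,x} use ∅
  L1 def {p} use ∅
  L2 def {x} use ∅
  L3 def {f,i} use ∅
  L4 def {f,p} use ∅
  L5 def {e,x} use ∅
  L6 def {i,p} use ∅
  L7 def {e,x} use ∅

Backward fixpoint:
  live L0: ∅→∅
  live L1: ∅→∅
  live L2: ∅→∅
  live L3: ∅→∅
  live L4: ∅→∅
  live L5: ∅→∅
  live L6: ∅→∅
  live L7: ∅→∅

Conflict graph:
  e — ∅
  f — ∅
  i — {p}
  p — {i,x}
  x — {p}

Chromatic number:
  clique {i,p} ⇒ need ≥ 2
  2-colouring: c0={e,f,p}  c1={i,x}
  χ = 2

Answer: 2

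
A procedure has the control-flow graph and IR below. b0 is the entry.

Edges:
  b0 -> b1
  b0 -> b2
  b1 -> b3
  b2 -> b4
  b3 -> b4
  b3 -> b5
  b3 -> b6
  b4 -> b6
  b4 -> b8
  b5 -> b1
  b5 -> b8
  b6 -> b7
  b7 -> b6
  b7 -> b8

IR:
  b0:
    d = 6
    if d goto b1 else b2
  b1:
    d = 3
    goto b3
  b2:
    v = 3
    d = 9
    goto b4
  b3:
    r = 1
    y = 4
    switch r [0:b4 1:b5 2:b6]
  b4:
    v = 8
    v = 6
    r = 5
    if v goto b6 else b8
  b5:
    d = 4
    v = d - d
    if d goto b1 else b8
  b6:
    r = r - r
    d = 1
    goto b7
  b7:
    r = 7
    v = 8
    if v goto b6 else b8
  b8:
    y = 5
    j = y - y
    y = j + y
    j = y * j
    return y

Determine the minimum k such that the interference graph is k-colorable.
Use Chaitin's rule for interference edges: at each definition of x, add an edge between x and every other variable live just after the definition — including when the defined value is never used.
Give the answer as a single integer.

Answer: 2

Working:
def/use:
  b0 def {d} use ∅
  b1 def {d} use ∅
  b2 def {d,v} use ∅
  b3 def {r,y} use ∅
  b4 def {r,v} use ∅
  b5 def {d,v} use ∅
  b6 def {d,r} use {r}
  b7 def {r,v} use ∅
  b8 def {j,y} use ∅

Live sets:
  live b0: ∅→∅
  live b1: ∅→∅
  live b2: ∅→∅
  live b3: ∅→{r}
  live b4: ∅→{r}
  live b5: ∅→∅
  live b6: {r}→∅
  live b7: ∅→{r}
  live b8: ∅→∅

Interference:
  d↔{v}
  j↔{y}
  r↔{v,y}
  v↔{d,r}
  y↔{j,r}

Registers:
  clique {d,v} ⇒ need ≥ 2
  2-colouring: R0={d,j,r}  R1={v,y}
  χ = 2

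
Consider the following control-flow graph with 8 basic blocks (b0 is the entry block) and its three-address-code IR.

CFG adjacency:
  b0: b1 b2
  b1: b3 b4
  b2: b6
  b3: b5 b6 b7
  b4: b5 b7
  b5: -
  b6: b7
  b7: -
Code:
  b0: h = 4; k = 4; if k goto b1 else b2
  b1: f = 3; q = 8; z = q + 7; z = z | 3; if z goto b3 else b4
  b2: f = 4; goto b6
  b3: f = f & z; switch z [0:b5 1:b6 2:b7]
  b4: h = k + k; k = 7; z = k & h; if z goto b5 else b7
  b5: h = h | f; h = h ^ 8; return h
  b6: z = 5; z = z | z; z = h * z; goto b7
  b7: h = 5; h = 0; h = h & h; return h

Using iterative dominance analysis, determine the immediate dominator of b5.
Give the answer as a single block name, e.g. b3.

Answer: b1

Analysis:
idom tree: b1←b0 b2←b0 b3←b1 b4←b1 b5←b1 b6←b0 b7←b0
Join-block Dom:
  b5: preds {b3,b4}: {b0,b1,b3} ∩ {b0,b1,b4} = {b0,b1}; idom=b1
  b6: preds {b2,b3}: {b0,b2} ∩ {b0,b1,b3} = {b0}; idom=b0
  b7: preds {b3,b4,b6}: {b0,b1,b3} ∩ {b0,b1,b4} ∩ {b0,b6} = {b0}; idom=b0

idom(b5) = b1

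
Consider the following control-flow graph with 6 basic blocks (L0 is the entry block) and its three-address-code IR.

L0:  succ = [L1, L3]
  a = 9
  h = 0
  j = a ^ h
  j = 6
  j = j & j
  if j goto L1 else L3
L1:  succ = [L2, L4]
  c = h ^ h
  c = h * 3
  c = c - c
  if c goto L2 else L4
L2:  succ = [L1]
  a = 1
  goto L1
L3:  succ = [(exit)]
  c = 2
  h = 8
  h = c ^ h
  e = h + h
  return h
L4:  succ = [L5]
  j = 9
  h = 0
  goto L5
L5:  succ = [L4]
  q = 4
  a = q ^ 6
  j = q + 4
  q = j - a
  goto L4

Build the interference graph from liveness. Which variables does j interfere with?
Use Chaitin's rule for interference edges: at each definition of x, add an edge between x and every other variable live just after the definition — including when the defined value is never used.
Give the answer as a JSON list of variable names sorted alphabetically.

Block summaries:
  L0: def={a,h,j} ue=∅
  L1: def={c} ue={h}
  L2: def={a} ue=∅
  L3: def={c,e,h} ue=∅
  L4: def={h,j} ue=∅
  L5: def={a,j,q} ue=∅

Live sets:
  live L0: ∅→{h}
  live L1: {h}→{h}
  live L2: {h}→{h}
  live L3: ∅→∅
  live L4: ∅→∅
  live L5: ∅→∅

Interfere edges:
  a: {h,j,q}
  c: {h}
  e: {h}
  h: {a,c,e,j}
  j: {a,h}
  q: {a}

N(j) = ["a", "h"]

Answer: ["a", "h"]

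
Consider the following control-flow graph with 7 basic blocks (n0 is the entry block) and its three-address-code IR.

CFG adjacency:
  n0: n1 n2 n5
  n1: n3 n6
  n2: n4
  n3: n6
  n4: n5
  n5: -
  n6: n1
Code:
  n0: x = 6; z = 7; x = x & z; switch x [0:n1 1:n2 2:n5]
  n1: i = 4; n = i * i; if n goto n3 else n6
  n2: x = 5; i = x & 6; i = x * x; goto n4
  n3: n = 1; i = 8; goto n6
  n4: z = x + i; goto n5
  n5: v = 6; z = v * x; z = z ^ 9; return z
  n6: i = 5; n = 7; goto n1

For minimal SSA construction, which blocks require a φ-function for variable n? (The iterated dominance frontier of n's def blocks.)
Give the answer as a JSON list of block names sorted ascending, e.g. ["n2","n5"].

Answer: ["n1", "n6"]

Analysis:
idom tree: n1←n0 n2←n0 n3←n1 n4←n2 n5←n0 n6←n1
Dom∩ at merges:
  n1: preds {n0,n6}: {n0} ∩ {n0,n1,n6} = {n0}; idom=n0
  n5: preds {n0,n4}: {n0} ∩ {n0,n2,n4} = {n0}; idom=n0
  n6: preds {n1,n3}: {n0,n1} ∩ {n0,n1,n3} = {n0,n1}; idom=n1

DF derivation:
  n1←n0: walk · to n0
  n1←n6: walk n6→n1 to n0
  n5←n0: walk · to n0
  n5←n4: walk n4→n2 to n0
  n6←n1: walk · to n1
  n6←n3: walk n3 to n1
  n0 → ∅
  n1 → {n1}
  n2 → {n5}
  n3 → {n6}
  n4 → {n5}
  n5 → ∅
  n6 → {n1}

φ for n: defs {n1,n3,n6}
  DF⁺ = {n1,n6}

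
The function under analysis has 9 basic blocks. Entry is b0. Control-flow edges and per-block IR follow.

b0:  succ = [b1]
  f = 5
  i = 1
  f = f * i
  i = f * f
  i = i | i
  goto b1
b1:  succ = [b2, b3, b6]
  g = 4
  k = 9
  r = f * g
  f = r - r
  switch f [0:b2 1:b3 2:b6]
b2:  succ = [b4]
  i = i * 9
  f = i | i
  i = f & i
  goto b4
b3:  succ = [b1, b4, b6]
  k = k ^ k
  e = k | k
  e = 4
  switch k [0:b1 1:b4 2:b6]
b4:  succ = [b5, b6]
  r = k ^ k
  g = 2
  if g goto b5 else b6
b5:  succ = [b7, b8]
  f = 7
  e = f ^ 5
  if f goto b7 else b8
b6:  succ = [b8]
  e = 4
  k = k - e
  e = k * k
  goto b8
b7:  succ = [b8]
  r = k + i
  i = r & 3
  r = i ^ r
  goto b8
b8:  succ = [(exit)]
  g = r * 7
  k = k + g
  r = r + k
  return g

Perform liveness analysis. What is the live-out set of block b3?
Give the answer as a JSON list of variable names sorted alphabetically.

Answer: ["f", "i", "k", "r"]

Working:
Per-block:
  b0: def={f,i} ue=∅
  b1: def={f,g,k,r} ue={f}
  b2: def={f,i} ue={i}
  b3: def={e,k} ue={k}
  b4: def={g,r} ue={k}
  b5: def={e,f} ue=∅
  b6: def={e,k} ue={k}
  b7: def={i,r} ue={i,k}
  b8: def={g,k,r} ue={k,r}

Liveness:
  b0 li=∅ lo={f,i}
  b1 li={f,i} lo={f,i,k,r}
  b2 li={i,k} lo={i,k}
  b3 li={f,i,k,r} lo={f,i,k,r}
  b4 li={i,k} lo={i,k,r}
  b5 li={i,k,r} lo={i,k,r}
  b6 li={k,r} lo={k,r}
  b7 li={i,k} lo={k,r}
  b8 li={k,r} lo=∅

live-out(b3) = ["f", "i", "k", "r"]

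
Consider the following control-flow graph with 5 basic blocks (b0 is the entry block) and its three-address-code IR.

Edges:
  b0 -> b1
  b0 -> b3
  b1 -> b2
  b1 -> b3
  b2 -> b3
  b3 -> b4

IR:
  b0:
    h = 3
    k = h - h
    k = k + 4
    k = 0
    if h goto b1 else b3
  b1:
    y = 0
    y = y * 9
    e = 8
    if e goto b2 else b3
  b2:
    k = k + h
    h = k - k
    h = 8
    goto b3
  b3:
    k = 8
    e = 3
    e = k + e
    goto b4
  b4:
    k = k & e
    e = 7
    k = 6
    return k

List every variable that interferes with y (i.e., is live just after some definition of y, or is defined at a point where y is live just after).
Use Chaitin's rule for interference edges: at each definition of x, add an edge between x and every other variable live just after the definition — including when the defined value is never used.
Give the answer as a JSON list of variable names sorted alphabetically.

Answer: ["h", "k"]

Working:
def/use:
  b0 def {h,k} use ∅
  b1 def {e,y} use ∅
  b2 def {h,k} use {h,k}
  b3 def {e,k} use ∅
  b4 def {e,k} use {e,k}

Live sets:
  b0 li=∅ lo={h,k}
  b1 li={h,k} lo={h,k}
  b2 li={h,k} lo=∅
  b3 li=∅ lo={e,k}
  b4 li={e,k} lo=∅

Interference:
  e — {h,k}
  h — {e,k,y}
  k — {e,h,y}
  y — {h,k}

N(y) = ["h", "k"]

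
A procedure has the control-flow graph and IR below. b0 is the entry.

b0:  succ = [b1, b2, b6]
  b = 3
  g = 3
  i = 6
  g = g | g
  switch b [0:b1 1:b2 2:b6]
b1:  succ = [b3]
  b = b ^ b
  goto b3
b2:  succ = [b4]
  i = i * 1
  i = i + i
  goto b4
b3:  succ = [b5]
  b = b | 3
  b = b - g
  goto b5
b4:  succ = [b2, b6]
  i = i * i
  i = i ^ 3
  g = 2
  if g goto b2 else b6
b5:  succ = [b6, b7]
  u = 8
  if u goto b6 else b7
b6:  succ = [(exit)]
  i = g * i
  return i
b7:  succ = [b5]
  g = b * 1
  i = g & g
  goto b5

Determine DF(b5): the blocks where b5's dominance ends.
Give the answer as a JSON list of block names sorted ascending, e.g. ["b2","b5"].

Answer: ["b5", "b6"]

Analysis:
idom tree: b1←b0 b2←b0 b3←b1 b4←b2 b5←b3 b6←b0 b7←b5
Dom∩ at merges:
  b2: preds {b0,b4}: {b0} ∩ {b0,b2,b4} = {b0}; idom=b0
  b5: preds {b3,b7}: {b0,b1,b3} ∩ {b0,b1,b3,b5,b7} = {b0,b1,b3}; idom=b3
  b6: preds {b0,b4,b5}: {b0} ∩ {b0,b2,b4} ∩ {b0,b1,b3,b5} = {b0}; idom=b0

Frontier:
  join b2 pred b0: · stop@b0
  join b2 pred b4: b4→b2 stop@b0
  join b5 pred b3: · stop@b3
  join b5 pred b7: b7→b5 stop@b3
  join b6 pred b0: · stop@b0
  join b6 pred b4: b4→b2 stop@b0
  join b6 pred b5: b5→b3→b1 stop@b0
  DF(b0)=∅
  DF(b1)={b6}
  DF(b2)={b2,b6}
  DF(b3)={b6}
  DF(b4)={b2,b6}
  DF(b5)={b5,b6}
  DF(b6)=∅
  DF(b7)={b5}

DF(b5) = ["b5", "b6"]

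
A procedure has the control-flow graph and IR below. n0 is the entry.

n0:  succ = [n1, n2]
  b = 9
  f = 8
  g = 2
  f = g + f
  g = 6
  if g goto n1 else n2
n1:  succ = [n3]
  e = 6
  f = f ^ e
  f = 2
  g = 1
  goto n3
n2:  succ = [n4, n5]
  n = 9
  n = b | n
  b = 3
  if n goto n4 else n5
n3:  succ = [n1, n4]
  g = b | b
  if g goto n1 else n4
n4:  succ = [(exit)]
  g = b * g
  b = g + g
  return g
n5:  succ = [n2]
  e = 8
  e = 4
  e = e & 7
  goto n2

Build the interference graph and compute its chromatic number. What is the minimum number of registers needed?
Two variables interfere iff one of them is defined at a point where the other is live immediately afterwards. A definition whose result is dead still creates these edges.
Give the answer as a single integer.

Per-block:
  n0: {b,f,g} / ∅
  n1: {e,f,g} / {f}
  n2: {b,n} / {b}
  n3: {g} / {b}
  n4: {b,g} / {b,g}
  n5: {e} / ∅

Live sets:
  live n0: ∅→{b,f,g}
  live n1: {b,f}→{b,f}
  live n2: {b,g}→{b,g}
  live n3: {b,f}→{b,f,g}
  live n4: {b,g}→∅
  live n5: {b,g}→{b,g}

Interference:
  b — {e,f,g,n}
  e — {b,f,g}
  f — {b,e,g}
  g — {b,e,f,n}
  n — {b,g}

Colouring:
  clique {b,e,f,g} ⇒ need ≥ 4
  assign b→r0 e→r2 f→r3 g→r1 n→r2 — no edge inside a register ⇒ χ ≤ 4
  χ = 4

Answer: 4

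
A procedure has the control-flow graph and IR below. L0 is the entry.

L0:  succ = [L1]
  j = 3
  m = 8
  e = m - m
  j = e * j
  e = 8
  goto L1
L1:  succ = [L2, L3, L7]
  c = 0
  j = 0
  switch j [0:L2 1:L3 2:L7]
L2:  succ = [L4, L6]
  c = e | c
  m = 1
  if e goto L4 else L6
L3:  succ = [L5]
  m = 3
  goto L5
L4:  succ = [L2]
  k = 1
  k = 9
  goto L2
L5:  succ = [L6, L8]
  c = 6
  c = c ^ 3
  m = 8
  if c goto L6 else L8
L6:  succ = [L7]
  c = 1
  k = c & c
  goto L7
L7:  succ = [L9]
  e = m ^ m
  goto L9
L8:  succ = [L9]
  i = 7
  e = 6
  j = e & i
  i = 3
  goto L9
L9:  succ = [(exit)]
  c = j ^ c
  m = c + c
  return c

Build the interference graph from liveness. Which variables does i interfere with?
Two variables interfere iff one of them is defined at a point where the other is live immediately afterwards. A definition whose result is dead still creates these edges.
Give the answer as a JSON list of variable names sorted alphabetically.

Answer: ["c", "e", "j"]

Analysis:
Per-block:
  L0 def {e,j,m} use ∅
  L1 def {c,j} use ∅
  L2 def {c,m} use {c,e}
  L3 def {m} use ∅
  L4 def {k} use ∅
  L5 def {c,m} use ∅
  L6 def {c,k} use ∅
  L7 def {e} use {m}
  L8 def {e,i,j} use ∅
  L9 def {c,m} use {c,j}

Liveness:
  L0 li=∅ lo={e,m}
  L1 li={e,m} lo={c,e,j,m}
  L2 li={c,e,j} lo={c,e,j,m}
  L3 li={j} lo={j}
  L4 li={c,e,j} lo={c,e,j}
  L5 li={j} lo={c,j,m}
  L6 li={j,m} lo={c,j,m}
  L7 li={c,j,m} lo={c,j}
  L8 li={c} lo={c,j}
  L9 li={c,j} lo=∅

Interfere edges:
  c — {e,i,j,k,m}
  e — {c,i,j,k,m}
  i — {c,e,j}
  j — {c,e,i,k,m}
  k — {c,e,j,m}
  m — {c,e,j,k}

N(i) = ["c", "e", "j"]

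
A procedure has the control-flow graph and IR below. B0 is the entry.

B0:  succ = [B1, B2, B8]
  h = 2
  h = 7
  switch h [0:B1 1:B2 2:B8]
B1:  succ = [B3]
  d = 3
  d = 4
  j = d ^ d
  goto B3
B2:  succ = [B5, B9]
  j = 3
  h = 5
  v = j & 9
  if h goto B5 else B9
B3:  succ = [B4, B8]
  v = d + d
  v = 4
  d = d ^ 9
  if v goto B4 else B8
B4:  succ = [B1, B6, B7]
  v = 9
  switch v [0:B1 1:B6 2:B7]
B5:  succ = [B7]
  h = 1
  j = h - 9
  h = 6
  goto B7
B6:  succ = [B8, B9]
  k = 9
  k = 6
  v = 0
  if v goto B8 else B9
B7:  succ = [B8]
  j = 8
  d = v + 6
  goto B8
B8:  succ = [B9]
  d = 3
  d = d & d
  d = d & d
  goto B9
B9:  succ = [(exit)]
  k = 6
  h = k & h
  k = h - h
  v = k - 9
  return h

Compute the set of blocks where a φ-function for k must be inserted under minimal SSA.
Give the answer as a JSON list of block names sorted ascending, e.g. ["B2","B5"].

idom tree: B1←B0 B2←B0 B3←B1 B4←B3 B5←B2 B6←B4 B7←B0 B8←B0 B9←B0
Dom∩ at merges:
  B1: preds {B0,B4}: {B0} ∩ {B0,B1,B3,B4} = {B0}; idom=B0
  B7: preds {B4,B5}: {B0,B1,B3,B4} ∩ {B0,B2,B5} = {B0}; idom=B0
  B8: preds {B0,B3,B6,B7}: {B0} ∩ {B0,B1,B3} ∩ {B0,B1,B3,B4,B6} ∩ {B0,B7} = {B0}; idom=B0
  B9: preds {B2,B6,B8}: {B0,B2} ∩ {B0,B1,B3,B4,B6} ∩ {B0,B8} = {B0}; idom=B0

DF walk-up:
  B1←B0: walk · to B0
  B1←B4: walk B4→B3→B1 to B0
  B7←B4: walk B4→B3→B1 to B0
  B7←B5: walk B5→B2 to B0
  B8←B0: walk · to B0
  B8←B3: walk B3→B1 to B0
  B8←B6: walk B6→B4→B3→B1 to B0
  B8←B7: walk B7 to B0
  B9←B2: walk B2 to B0
  B9←B6: walk B6→B4→B3→B1 to B0
  B9←B8: walk B8 to B0
  B0 → ∅
  B1 → {B1,B7,B8,B9}
  B2 → {B7,B9}
  B3 → {B1,B7,B8,B9}
  B4 → {B1,B7,B8,B9}
  B5 → {B7}
  B6 → {B8,B9}
  B7 → {B8}
  B8 → {B9}
  B9 → ∅

φ for k: defs {B6,B9}
  DF⁺ = {B8,B9}

Answer: ["B8", "B9"]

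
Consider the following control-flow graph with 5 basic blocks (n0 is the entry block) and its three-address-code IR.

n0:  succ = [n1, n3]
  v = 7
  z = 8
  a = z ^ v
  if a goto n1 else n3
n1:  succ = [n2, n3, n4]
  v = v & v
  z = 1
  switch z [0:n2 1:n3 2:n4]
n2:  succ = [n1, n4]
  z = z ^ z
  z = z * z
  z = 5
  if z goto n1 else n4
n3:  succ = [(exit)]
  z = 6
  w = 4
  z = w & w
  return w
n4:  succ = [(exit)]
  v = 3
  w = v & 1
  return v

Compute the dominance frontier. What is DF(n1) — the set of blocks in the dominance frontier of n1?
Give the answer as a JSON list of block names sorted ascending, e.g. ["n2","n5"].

Answer: ["n1", "n3"]

Working:
idom tree: n1←n0 n2←n1 n3←n0 n4←n1
Join-block Dom:
  n1: preds {n0,n2}: {n0} ∩ {n0,n1,n2} = {n0}; idom=n0
  n3: preds {n0,n1}: {n0} ∩ {n0,n1} = {n0}; idom=n0
  n4: preds {n1,n2}: {n0,n1} ∩ {n0,n1,n2} = {n0,n1}; idom=n1

Frontier:
  join n1 pred n0: · stop@n0
  join n1 pred n2: n2→n1 stop@n0
  join n3 pred n0: · stop@n0
  join n3 pred n1: n1 stop@n0
  join n4 pred n1: · stop@n1
  join n4 pred n2: n2 stop@n1
  n0 → ∅
  n1 → {n1,n3}
  n2 → {n1,n4}
  n3 → ∅
  n4 → ∅

DF(n1) = ["n1", "n3"]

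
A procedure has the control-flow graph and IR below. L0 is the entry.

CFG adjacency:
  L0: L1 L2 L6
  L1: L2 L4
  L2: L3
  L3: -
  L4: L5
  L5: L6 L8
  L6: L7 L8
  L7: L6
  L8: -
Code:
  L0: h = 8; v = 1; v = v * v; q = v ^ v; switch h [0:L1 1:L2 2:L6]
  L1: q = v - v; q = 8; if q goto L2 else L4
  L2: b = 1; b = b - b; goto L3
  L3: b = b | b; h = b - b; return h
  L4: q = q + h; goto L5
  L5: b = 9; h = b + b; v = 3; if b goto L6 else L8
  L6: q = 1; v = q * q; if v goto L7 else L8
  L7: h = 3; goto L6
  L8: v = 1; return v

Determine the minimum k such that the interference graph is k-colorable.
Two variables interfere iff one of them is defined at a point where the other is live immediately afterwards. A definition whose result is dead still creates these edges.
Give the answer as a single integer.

Per-block:
  L0: {h,q,v} / ∅
  L1: {q} / {v}
  L2: {b} / ∅
  L3: {b,h} / {b}
  L4: {q} / {h,q}
  L5: {b,h,v} / ∅
  L6: {q,v} / ∅
  L7: {h} / ∅
  L8: {v} / ∅

Live sets:
  L0: in=∅ out={h,v}
  L1: in={h,v} out={h,q}
  L2: in=∅ out={b}
  L3: in={b} out=∅
  L4: in={h,q} out=∅
  L5: in=∅ out=∅
  L6: in=∅ out=∅
  L7: in=∅ out=∅
  L8: in=∅ out=∅

Conflict graph:
  b — {h,v}
  h — {b,q,v}
  q — {h,v}
  v — {b,h,q}

Chromatic number:
  lower bound: {b,h,v} mutually conflict ⇒ χ ≥ 3
  assign b→r2 h→r0 q→r2 v→r1 — no edge inside a register ⇒ χ ≤ 3
  χ = 3

Answer: 3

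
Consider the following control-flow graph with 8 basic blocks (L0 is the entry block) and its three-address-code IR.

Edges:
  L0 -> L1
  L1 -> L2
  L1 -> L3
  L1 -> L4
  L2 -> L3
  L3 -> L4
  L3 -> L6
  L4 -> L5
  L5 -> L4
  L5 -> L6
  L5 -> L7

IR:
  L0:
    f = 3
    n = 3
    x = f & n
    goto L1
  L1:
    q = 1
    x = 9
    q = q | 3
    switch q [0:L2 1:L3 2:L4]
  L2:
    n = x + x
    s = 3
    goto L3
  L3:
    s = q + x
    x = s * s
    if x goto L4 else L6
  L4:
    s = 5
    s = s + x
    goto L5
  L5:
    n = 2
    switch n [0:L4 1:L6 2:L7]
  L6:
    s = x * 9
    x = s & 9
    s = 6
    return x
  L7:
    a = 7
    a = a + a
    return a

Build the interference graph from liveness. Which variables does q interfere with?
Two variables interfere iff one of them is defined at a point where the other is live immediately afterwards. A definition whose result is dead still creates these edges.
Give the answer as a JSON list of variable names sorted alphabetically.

Answer: ["n", "s", "x"]

Analysis:
def/use:
  L0: {f,n,x} / ∅
  L1: {q,x} / ∅
  L2: {n,s} / {x}
  L3: {s,x} / {q,x}
  L4: {s} / {x}
  L5: {n} / ∅
  L6: {s,x} / {x}
  L7: {a} / ∅

Live sets:
  live L0: ∅→∅
  live L1: ∅→{q,x}
  live L2: {q,x}→{q,x}
  live L3: {q,x}→{x}
  live L4: {x}→{x}
  live L5: {x}→{x}
  live L6: {x}→∅
  live L7: ∅→∅

Conflict graph:
  a: ∅
  f: {n}
  n: {f,q,x}
  q: {n,s,x}
  s: {q,x}
  x: {n,q,s}

N(q) = ["n", "s", "x"]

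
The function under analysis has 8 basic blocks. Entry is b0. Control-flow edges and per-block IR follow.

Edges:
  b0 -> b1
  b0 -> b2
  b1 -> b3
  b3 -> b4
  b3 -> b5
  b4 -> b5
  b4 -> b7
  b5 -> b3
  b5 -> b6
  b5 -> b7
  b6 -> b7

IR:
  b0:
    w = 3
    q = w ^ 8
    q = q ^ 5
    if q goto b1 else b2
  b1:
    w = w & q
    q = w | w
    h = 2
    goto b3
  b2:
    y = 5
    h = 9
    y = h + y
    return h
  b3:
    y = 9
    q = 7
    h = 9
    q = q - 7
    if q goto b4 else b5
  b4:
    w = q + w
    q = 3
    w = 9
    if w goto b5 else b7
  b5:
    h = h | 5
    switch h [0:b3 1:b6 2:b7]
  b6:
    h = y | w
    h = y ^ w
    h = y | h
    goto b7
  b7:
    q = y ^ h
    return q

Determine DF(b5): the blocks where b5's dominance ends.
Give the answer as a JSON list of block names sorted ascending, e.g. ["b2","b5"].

Answer: ["b3", "b7"]

Derivation:
idom tree: b1←b0 b2←b0 b3←b1 b4←b3 b5←b3 b6←b5 b7←b3
Join-block Dom:
  b3: preds {b1,b5}: {b0,b1} ∩ {b0,b1,b3,b5} = {b0,b1}; idom=b1
  b5: preds {b3,b4}: {b0,b1,b3} ∩ {b0,b1,b3,b4} = {b0,b1,b3}; idom=b3
  b7: preds {b4,b5,b6}: {b0,b1,b3,b4} ∩ {b0,b1,b3,b5} ∩ {b0,b1,b3,b5,b6} = {b0,b1,b3}; idom=b3

DF walk-up:
  b3←b1: walk · to b1
  b3←b5: walk b5→b3 to b1
  b5←b3: walk · to b3
  b5←b4: walk b4 to b3
  b7←b4: walk b4 to b3
  b7←b5: walk b5 to b3
  b7←b6: walk b6→b5 to b3
  b0: DF=∅
  b1: DF=∅
  b2: DF=∅
  b3: DF={b3}
  b4: DF={b5,b7}
  b5: DF={b3,b7}
  b6: DF={b7}
  b7: DF=∅

DF(b5) = ["b3", "b7"]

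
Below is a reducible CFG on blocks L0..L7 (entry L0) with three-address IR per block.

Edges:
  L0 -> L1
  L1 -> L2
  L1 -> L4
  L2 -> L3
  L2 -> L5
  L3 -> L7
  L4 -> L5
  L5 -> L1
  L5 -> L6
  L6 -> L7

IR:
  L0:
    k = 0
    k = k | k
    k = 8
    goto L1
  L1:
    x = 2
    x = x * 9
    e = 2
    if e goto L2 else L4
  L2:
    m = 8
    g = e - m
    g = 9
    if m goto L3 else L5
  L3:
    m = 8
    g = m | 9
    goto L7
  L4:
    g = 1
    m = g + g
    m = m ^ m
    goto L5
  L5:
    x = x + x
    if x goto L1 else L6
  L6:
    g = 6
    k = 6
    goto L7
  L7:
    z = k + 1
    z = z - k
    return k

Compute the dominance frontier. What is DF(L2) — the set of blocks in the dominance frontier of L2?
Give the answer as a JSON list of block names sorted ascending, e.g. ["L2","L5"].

Answer: ["L5", "L7"]

Working:
idom tree: L1←L0 L2←L1 L3←L2 L4←L1 L5←L1 L6←L5 L7←L1
Dom∩ at merges:
  L1: preds {L0,L5}: {L0} ∩ {L0,L1,L5} = {L0}; idom=L0
  L5: preds {L2,L4}: {L0,L1,L2} ∩ {L0,L1,L4} = {L0,L1}; idom=L1
  L7: preds {L3,L6}: {L0,L1,L2,L3} ∩ {L0,L1,L5,L6} = {L0,L1}; idom=L1

DF walk-up:
  join L1 pred L0: · stop@L0
  join L1 pred L5: L5→L1 stop@L0
  join L5 pred L2: L2 stop@L1
  join L5 pred L4: L4 stop@L1
  join L7 pred L3: L3→L2 stop@L1
  join L7 pred L6: L6→L5 stop@L1
  L0 → ∅
  L1 → {L1}
  L2 → {L5,L7}
  L3 → {L7}
  L4 → {L5}
  L5 → {L1,L7}
  L6 → {L7}
  L7 → ∅

DF(L2) = ["L5", "L7"]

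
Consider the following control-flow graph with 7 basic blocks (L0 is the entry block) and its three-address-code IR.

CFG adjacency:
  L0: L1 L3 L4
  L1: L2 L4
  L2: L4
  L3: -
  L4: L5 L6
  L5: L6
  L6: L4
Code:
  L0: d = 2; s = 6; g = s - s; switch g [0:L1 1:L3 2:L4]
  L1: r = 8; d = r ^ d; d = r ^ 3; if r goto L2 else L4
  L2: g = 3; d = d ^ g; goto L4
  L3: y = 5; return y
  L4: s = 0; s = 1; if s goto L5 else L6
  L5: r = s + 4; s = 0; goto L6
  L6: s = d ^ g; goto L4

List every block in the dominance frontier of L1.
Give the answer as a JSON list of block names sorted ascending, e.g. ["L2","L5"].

idom tree: L1←L0 L2←L1 L3←L0 L4←L0 L5←L4 L6←L4
Join-block Dom:
  L4: preds {L0,L1,L2,L6}: {L0} ∩ {L0,L1} ∩ {L0,L1,L2} ∩ {L0,L4,L6} = {L0}; idom=L0
  L6: preds {L4,L5}: {L0,L4} ∩ {L0,L4,L5} = {L0,L4}; idom=L4

DF derivation:
  L4←L0: walk · to L0
  L4←L1: walk L1 to L0
  L4←L2: walk L2→L1 to L0
  L4←L6: walk L6→L4 to L0
  L6←L4: walk · to L4
  L6←L5: walk L5 to L4
  L0 → ∅
  L1 → {L4}
  L2 → {L4}
  L3 → ∅
  L4 → {L4}
  L5 → {L6}
  L6 → {L4}

DF(L1) = ["L4"]

Answer: ["L4"]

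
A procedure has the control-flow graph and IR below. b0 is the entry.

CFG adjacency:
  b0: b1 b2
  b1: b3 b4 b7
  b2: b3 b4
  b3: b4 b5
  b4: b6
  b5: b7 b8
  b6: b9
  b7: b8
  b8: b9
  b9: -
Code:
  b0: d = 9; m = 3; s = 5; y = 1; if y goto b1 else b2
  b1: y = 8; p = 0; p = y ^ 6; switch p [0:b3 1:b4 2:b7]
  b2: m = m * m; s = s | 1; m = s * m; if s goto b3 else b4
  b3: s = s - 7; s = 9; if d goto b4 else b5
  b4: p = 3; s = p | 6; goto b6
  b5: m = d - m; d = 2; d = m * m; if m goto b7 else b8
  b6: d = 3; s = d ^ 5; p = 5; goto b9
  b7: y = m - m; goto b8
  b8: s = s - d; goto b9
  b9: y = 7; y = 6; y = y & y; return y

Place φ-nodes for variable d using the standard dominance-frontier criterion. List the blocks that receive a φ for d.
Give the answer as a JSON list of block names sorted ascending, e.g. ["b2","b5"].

Answer: ["b7", "b8", "b9"]

Working:
idom tree: b1←b0 b2←b0 b3←b0 b4←b0 b5←b3 b6←b4 b7←b0 b8←b0 b9←b0
Dom at joins:
  b3: preds {b1,b2}: {b0,b1} ∩ {b0,b2} = {b0}; idom=b0
  b4: preds {b1,b2,b3}: {b0,b1} ∩ {b0,b2} ∩ {b0,b3} = {b0}; idom=b0
  b7: preds {b1,b5}: {b0,b1} ∩ {b0,b3,b5} = {b0}; idom=b0
  b8: preds {b5,b7}: {b0,b3,b5} ∩ {b0,b7} = {b0}; idom=b0
  b9: preds {b6,b8}: {b0,b4,b6} ∩ {b0,b8} = {b0}; idom=b0

DF derivation:
  join b3 pred b1: b1 stop@b0
  join b3 pred b2: b2 stop@b0
  join b4 pred b1: b1 stop@b0
  join b4 pred b2: b2 stop@b0
  join b4 pred b3: b3 stop@b0
  join b7 pred b1: b1 stop@b0
  join b7 pred b5: b5→b3 stop@b0
  join b8 pred b5: b5→b3 stop@b0
  join b8 pred b7: b7 stop@b0
  join b9 pred b6: b6→b4 stop@b0
  join b9 pred b8: b8 stop@b0
  DF(b0)=∅
  DF(b1)={b3,b4,b7}
  DF(b2)={b3,b4}
  DF(b3)={b4,b7,b8}
  DF(b4)={b9}
  DF(b5)={b7,b8}
  DF(b6)={b9}
  DF(b7)={b8}
  DF(b8)={b9}
  DF(b9)=∅

φ for d: defs {b0,b5,b6}
  DF⁺ = {b7,b8,b9}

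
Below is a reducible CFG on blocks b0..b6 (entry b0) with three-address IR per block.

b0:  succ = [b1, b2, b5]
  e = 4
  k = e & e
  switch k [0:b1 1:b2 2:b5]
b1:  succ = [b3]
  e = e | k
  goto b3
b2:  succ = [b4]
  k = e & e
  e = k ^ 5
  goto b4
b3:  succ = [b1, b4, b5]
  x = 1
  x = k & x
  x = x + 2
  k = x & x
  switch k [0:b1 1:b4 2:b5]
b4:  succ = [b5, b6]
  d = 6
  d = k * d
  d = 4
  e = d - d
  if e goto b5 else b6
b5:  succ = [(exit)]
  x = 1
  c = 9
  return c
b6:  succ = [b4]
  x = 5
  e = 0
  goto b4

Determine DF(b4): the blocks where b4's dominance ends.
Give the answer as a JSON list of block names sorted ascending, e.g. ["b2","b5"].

idom tree: b1←b0 b2←b0 b3←b1 b4←b0 b5←b0 b6←b4
Dom∩ at merges:
  b1: preds {b0,b3}: {b0} ∩ {b0,b1,b3} = {b0}; idom=b0
  b4: preds {b2,b3,b6}: {b0,b2} ∩ {b0,b1,b3} ∩ {b0,b4,b6} = {b0}; idom=b0
  b5: preds {b0,b3,b4}: {b0} ∩ {b0,b1,b3} ∩ {b0,b4} = {b0}; idom=b0

DF derivation:
  b1←b0: walk · to b0
  b1←b3: walk b3→b1 to b0
  b4←b2: walk b2 to b0
  b4←b3: walk b3→b1 to b0
  b4←b6: walk b6→b4 to b0
  b5←b0: walk · to b0
  b5←b3: walk b3→b1 to b0
  b5←b4: walk b4 to b0
  b0 → ∅
  b1 → {b1,b4,b5}
  b2 → {b4}
  b3 → {b1,b4,b5}
  b4 → {b4,b5}
  b5 → ∅
  b6 → {b4}

DF(b4) = ["b4", "b5"]

Answer: ["b4", "b5"]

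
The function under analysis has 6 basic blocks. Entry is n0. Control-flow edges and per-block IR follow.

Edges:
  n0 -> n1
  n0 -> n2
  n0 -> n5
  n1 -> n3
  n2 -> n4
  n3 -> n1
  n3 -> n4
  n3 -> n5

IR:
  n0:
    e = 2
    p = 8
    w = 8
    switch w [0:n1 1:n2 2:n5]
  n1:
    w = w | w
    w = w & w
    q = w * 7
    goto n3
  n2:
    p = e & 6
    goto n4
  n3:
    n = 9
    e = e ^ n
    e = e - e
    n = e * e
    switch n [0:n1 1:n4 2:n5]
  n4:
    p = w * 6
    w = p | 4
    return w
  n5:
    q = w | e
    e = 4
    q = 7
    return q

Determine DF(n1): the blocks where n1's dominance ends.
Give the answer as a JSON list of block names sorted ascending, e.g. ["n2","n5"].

idom tree: n1←n0 n2←n0 n3←n1 n4←n0 n5←n0
Dom∩ at merges:
  n1: preds {n0,n3}: {n0} ∩ {n0,n1,n3} = {n0}; idom=n0
  n4: preds {n2,n3}: {n0,n2} ∩ {n0,n1,n3} = {n0}; idom=n0
  n5: preds {n0,n3}: {n0} ∩ {n0,n1,n3} = {n0}; idom=n0

DF derivation:
  n1←n0: walk · to n0
  n1←n3: walk n3→n1 to n0
  n4←n2: walk n2 to n0
  n4←n3: walk n3→n1 to n0
  n5←n0: walk · to n0
  n5←n3: walk n3→n1 to n0
  n0 → ∅
  n1 → {n1,n4,n5}
  n2 → {n4}
  n3 → {n1,n4,n5}
  n4 → ∅
  n5 → ∅

DF(n1) = ["n1", "n4", "n5"]

Answer: ["n1", "n4", "n5"]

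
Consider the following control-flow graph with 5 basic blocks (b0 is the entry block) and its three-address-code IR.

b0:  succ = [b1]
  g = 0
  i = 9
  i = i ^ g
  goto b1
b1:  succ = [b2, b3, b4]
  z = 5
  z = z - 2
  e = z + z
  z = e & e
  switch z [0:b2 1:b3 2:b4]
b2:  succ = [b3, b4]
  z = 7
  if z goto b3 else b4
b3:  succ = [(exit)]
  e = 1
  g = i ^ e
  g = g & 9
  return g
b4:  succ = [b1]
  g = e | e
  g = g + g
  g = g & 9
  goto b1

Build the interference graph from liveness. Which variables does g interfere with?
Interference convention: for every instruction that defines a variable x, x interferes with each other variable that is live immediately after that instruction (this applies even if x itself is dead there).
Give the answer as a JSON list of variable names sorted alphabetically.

Block summaries:
  b0: def={g,i} ue=∅
  b1: def={e,z} ue=∅
  b2: def={z} ue=∅
  b3: def={e,g} ue={i}
  b4: def={g} ue={e}

Live sets:
  b0: in=∅ out={i}
  b1: in={i} out={e,i}
  b2: in={e,i} out={e,i}
  b3: in={i} out=∅
  b4: in={e,i} out={i}

Conflict graph:
  e — {i,z}
  g — {i}
  i — {e,g,z}
  z — {e,i}

N(g) = ["i"]

Answer: ["i"]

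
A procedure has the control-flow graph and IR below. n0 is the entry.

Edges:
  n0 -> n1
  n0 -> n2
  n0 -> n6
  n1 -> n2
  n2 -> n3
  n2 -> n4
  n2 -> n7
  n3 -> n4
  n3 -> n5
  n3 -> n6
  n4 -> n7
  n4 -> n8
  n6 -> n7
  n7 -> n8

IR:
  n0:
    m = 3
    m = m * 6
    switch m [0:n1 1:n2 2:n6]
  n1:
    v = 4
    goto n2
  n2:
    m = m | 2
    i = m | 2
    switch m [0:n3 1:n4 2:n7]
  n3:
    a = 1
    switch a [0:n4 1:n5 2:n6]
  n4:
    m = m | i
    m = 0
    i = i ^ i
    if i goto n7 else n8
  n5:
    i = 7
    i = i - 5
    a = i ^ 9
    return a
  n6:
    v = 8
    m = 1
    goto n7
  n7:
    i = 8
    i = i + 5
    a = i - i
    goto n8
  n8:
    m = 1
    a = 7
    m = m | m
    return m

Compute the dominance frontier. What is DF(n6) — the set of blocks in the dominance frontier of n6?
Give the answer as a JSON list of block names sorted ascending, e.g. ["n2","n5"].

idom tree: n1←n0 n2←n0 n3←n2 n4←n2 n5←n3 n6←n0 n7←n0 n8←n0
Dom∩ at merges:
  n2: preds {n0,n1}: {n0} ∩ {n0,n1} = {n0}; idom=n0
  n4: preds {n2,n3}: {n0,n2} ∩ {n0,n2,n3} = {n0,n2}; idom=n2
  n6: preds {n0,n3}: {n0} ∩ {n0,n2,n3} = {n0}; idom=n0
  n7: preds {n2,n4,n6}: {n0,n2} ∩ {n0,n2,n4} ∩ {n0,n6} = {n0}; idom=n0
  n8: preds {n4,n7}: {n0,n2,n4} ∩ {n0,n7} = {n0}; idom=n0

DF walk-up:
  n2←n0: walk · to n0
  n2←n1: walk n1 to n0
  n4←n2: walk · to n2
  n4←n3: walk n3 to n2
  n6←n0: walk · to n0
  n6←n3: walk n3→n2 to n0
  n7←n2: walk n2 to n0
  n7←n4: walk n4→n2 to n0
  n7←n6: walk n6 to n0
  n8←n4: walk n4→n2 to n0
  n8←n7: walk n7 to n0
  n0 → ∅
  n1 → {n2}
  n2 → {n6,n7,n8}
  n3 → {n4,n6}
  n4 → {n7,n8}
  n5 → ∅
  n6 → {n7}
  n7 → {n8}
  n8 → ∅

DF(n6) = ["n7"]

Answer: ["n7"]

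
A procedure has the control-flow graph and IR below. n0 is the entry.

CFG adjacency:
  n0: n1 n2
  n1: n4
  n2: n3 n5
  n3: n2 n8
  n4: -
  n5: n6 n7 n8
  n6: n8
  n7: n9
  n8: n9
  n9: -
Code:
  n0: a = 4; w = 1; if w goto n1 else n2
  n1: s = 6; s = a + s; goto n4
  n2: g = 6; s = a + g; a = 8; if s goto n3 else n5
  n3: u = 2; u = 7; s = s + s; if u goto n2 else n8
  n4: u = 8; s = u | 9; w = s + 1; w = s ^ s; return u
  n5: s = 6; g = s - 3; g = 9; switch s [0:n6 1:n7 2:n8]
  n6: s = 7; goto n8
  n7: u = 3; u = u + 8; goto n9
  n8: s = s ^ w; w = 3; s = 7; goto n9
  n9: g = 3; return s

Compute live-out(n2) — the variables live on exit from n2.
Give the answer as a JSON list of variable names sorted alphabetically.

Answer: ["a", "s", "w"]

Analysis:
Per-block:
  n0 def {a,w} use ∅
  n1 def {s} use {a}
  n2 def {a,g,s} use {a}
  n3 def {s,u} use {s}
  n4 def {s,u,w} use ∅
  n5 def {g,s} use ∅
  n6 def {s} use ∅
  n7 def {u} use ∅
  n8 def {s,w} use {s,w}
  n9 def {g} use {s}

Live sets:
  live n0: ∅→{a,w}
  live n1: {a}→∅
  live n2: {a,w}→{a,s,w}
  live n3: {a,s,w}→{a,s,w}
  live n4: ∅→∅
  live n5: {w}→{s,w}
  live n6: {w}→{s,w}
  live n7: {s}→{s}
  live n8: {s,w}→{s}
  live n9: {s}→∅

live-out(n2) = ["a", "s", "w"]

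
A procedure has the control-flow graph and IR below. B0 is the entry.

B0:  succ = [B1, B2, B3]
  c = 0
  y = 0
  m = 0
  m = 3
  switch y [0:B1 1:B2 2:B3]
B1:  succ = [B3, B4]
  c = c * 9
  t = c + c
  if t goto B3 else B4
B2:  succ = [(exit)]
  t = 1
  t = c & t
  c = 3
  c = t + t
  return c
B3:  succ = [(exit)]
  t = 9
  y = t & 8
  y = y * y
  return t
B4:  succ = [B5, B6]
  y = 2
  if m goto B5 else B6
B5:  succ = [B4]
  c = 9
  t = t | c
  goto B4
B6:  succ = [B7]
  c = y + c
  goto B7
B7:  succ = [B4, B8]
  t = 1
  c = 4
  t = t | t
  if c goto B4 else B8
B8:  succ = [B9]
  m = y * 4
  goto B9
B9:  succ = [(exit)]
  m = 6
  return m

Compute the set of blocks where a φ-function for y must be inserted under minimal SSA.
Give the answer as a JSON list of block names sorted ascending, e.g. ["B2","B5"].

idom tree: B1←B0 B2←B0 B3←B0 B4←B1 B5←B4 B6←B4 B7←B6 B8←B7 B9←B8
Dom at joins:
  B3: preds {B0,B1}: {B0} ∩ {B0,B1} = {B0}; idom=B0
  B4: preds {B1,B5,B7}: {B0,B1} ∩ {B0,B1,B4,B5} ∩ {B0,B1,B4,B6,B7} = {B0,B1}; idom=B1

Frontier:
  join B3 pred B0: · stop@B0
  join B3 pred B1: B1 stop@B0
  join B4 pred B1: · stop@B1
  join B4 pred B5: B5→B4 stop@B1
  join B4 pred B7: B7→B6→B4 stop@B1
  B0 → ∅
  B1 → {B3}
  B2 → ∅
  B3 → ∅
  B4 → {B4}
  B5 → {B4}
  B6 → {B4}
  B7 → {B4}
  B8 → ∅
  B9 → ∅

φ for y: defs {B0,B3,B4}
  DF⁺ = {B4}

Answer: ["B4"]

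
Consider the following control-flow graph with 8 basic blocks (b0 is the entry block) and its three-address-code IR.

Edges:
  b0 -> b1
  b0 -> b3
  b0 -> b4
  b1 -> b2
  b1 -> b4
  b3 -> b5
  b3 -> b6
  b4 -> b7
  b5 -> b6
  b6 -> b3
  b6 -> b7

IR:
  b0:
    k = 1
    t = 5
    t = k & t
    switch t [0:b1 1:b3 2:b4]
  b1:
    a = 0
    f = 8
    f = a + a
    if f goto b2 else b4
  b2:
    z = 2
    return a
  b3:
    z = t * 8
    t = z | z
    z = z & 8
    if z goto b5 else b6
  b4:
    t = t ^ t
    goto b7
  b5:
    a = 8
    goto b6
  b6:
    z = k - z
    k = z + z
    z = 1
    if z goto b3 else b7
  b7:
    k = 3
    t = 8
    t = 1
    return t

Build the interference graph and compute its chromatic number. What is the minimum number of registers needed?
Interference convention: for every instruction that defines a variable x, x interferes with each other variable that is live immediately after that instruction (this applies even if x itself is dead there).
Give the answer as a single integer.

Answer: 4

Working:
def/use:
  b0: {k,t} / ∅
  b1: {a,f} / ∅
  b2: {z} / {a}
  b3: {t,z} / {t}
  b4: {t} / {t}
  b5: {a} / ∅
  b6: {k,z} / {k,z}
  b7: {k,t} / ∅

Backward fixpoint:
  live b0: ∅→{k,t}
  live b1: {t}→{a,t}
  live b2: {a}→∅
  live b3: {k,t}→{k,t,z}
  live b4: {t}→∅
  live b5: {k,t,z}→{k,t,z}
  live b6: {k,t,z}→{k,t}
  live b7: ∅→∅

Interfere edges:
  a — {f,k,t,z}
  f — {a,t}
  k — {a,t,z}
  t — {a,f,k,z}
  z — {a,k,t}

Colouring:
  clique {a,k,t,z} ⇒ need ≥ 4
  assign a→R0 f→R2 k→R2 t→R1 z→R3 — no edge inside a register ⇒ χ ≤ 4
  χ = 4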